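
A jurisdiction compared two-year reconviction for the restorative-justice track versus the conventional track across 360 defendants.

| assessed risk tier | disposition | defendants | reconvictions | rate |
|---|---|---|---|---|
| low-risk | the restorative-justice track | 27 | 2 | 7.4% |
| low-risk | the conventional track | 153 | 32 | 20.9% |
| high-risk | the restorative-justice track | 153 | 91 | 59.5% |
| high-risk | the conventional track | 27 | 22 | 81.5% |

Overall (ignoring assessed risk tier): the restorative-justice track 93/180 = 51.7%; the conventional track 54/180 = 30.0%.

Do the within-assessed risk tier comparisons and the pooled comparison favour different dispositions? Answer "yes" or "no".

yes

Within each assessed risk tier level (low-risk 7.4% vs 20.9%; high-risk 59.5% vs 81.5%), the restorative-justice track has the lower rate every time. Pooled: 51.7% vs 30.0% — the conventional track has the lower rate overall. The two comparisons disagree.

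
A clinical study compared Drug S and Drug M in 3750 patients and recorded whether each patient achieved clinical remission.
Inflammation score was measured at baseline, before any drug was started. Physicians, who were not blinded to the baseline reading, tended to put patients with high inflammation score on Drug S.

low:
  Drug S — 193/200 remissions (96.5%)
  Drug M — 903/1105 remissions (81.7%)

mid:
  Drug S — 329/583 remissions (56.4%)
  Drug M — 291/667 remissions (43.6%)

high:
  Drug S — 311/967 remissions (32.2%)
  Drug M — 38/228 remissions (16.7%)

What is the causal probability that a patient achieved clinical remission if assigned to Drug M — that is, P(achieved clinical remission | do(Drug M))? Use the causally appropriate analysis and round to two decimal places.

0.48

Nothing the drug does changes inflammation score; the imbalance is an allocation artefact. With inflammation score also predicting the outcome, the pooled figure is confounded, and the within-stratum comparison is the causal one.
Standardising Drug M to the population inflammation score mix: 0.348·903/1105 + 0.333·291/667 + 0.319·38/228 = 0.483.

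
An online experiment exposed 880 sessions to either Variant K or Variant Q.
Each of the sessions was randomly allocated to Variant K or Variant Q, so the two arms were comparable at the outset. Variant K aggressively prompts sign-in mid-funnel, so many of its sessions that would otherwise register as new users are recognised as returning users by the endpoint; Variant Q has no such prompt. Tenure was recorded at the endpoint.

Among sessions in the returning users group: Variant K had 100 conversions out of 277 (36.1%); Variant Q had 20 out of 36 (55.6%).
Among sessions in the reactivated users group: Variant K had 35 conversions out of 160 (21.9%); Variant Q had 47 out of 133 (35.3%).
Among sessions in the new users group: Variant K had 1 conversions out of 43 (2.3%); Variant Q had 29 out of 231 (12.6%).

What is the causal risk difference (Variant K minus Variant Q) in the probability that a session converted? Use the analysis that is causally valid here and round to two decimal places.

+0.04

Variant Q is higher inside every user tenure stratum but Variant K is higher in aggregate. Whether to stratify depends on how user tenure relates to the variant.
User tenure is downstream of the variant. One should not condition on a consequence of treatment, so the overall rates are the right comparison.
The causal difference is the pooled difference: 0.283 − 0.240 = +0.043.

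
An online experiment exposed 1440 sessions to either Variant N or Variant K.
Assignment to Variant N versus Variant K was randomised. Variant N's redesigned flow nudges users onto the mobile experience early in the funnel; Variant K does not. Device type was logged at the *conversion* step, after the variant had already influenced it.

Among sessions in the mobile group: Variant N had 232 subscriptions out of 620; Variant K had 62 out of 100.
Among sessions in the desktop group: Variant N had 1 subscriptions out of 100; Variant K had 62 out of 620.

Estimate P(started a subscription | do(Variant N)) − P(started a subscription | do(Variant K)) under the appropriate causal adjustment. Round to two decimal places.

+0.15

Device type lies on the pathway variant → device type → outcome, so adjusting for it blocks the indirect effect. For the total causal effect of variant, use the unadjusted pooled rates.
The causal difference is the pooled difference: 0.324 − 0.172 = +0.151.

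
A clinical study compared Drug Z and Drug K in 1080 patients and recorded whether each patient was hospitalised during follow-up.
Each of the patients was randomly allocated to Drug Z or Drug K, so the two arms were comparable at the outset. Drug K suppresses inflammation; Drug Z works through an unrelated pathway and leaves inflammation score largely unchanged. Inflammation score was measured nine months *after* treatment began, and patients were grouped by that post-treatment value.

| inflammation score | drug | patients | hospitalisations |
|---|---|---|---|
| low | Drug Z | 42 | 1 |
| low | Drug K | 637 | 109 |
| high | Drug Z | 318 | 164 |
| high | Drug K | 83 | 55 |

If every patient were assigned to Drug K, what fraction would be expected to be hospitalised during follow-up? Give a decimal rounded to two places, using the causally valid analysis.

0.23

Within every inflammation score level Drug Z has the lower rate, yet pooled Drug K does — Simpson's reversal.
Stratifying would compare drugs among patients the drugs themselves sorted into inflammation score groups — a form of selection on an intermediate. The unconditioned pooled rates give the total causal effect.
So P(outcome | do(Drug K)) is just the pooled rate for Drug K: 164/720 = 0.228.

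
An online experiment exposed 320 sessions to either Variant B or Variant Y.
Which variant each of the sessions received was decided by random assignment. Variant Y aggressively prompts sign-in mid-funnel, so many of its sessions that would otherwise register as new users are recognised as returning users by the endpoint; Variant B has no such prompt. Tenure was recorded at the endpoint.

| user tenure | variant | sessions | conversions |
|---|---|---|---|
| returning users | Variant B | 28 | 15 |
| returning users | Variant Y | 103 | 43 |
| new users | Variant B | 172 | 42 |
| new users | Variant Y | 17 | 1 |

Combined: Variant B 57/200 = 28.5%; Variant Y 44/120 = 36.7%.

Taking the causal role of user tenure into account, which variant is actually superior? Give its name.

Stratifying would compare variants among sessions the variants themselves sorted into user tenure groups — a form of selection on an intermediate. The unconditioned pooled rates give the total causal effect.
Pooled: Variant B 28.5% vs Variant Y 36.7%; Variant Y is higher overall.

Variant Y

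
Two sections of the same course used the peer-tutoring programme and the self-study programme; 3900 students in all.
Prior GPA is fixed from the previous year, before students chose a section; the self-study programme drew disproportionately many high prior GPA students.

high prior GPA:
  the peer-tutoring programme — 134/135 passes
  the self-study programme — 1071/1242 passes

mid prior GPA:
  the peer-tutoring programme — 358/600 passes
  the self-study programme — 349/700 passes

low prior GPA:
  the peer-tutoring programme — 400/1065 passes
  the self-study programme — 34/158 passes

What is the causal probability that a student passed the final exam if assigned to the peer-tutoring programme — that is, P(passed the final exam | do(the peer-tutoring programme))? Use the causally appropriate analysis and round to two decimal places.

0.67

Within every prior GPA band level the peer-tutoring programme has the higher rate, yet pooled the self-study programme does — Simpson's reversal.
Prior GPA band satisfies the back-door criterion: it is not a descendant of the teaching method, and it blocks the spurious path from teaching method to outcome. Adjusting for it (i.e., using the within-prior GPA band rates) gives the causal effect.
Standardising the peer-tutoring programme to the population prior GPA band mix: 0.353·134/135 + 0.333·358/600 + 0.314·400/1065 = 0.667.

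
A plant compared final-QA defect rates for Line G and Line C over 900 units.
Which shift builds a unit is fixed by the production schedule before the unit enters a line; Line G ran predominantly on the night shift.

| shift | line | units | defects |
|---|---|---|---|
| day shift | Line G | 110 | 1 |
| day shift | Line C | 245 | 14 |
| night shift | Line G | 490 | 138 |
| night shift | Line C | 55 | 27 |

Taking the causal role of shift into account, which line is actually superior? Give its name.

Line G

Shift differs across lines for reasons unrelated to any effect of the line itself, and it separately predicts the outcome — a classic confounder. We must compare within shift levels.
Within each level — day shift: 0.9% vs 5.7%; night shift: 28.2% vs 49.1% — Line G is lower every time.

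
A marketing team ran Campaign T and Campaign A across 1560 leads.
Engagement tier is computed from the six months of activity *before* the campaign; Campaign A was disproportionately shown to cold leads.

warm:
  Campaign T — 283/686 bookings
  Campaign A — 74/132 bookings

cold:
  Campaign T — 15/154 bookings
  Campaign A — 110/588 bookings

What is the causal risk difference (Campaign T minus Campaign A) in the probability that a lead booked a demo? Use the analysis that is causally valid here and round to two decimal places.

Campaign A is higher inside every engagement tier stratum but Campaign T is higher in aggregate. Whether to stratify depends on how engagement tier relates to the campaign.
Nothing the campaign does changes engagement tier; the imbalance is an allocation artefact. With engagement tier also predicting the outcome, the pooled figure is confounded, and the within-stratum comparison is the causal one.
Adjusting over the population distribution of engagement tier: 0.524·(0.413−0.561) + 0.476·(0.097−0.187) = -0.120.

-0.12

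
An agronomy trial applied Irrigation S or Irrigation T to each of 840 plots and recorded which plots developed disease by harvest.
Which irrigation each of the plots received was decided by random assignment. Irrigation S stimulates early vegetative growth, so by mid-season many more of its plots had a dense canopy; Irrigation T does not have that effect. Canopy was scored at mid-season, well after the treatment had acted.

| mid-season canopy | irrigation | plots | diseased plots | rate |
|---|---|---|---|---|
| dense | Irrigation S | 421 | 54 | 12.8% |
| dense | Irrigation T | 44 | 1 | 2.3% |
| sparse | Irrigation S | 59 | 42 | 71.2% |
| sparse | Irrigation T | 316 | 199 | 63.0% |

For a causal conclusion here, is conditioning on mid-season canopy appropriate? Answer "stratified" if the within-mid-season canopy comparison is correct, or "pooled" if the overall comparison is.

pooled

The distribution of mid-season canopy is itself part of what the irrigation does — it is an intermediate outcome. Holding it fixed would remove that part of the effect; the total effect is the pooled difference.
Pooled: Irrigation S 20.0% vs Irrigation T 55.6%; Irrigation S is lower overall.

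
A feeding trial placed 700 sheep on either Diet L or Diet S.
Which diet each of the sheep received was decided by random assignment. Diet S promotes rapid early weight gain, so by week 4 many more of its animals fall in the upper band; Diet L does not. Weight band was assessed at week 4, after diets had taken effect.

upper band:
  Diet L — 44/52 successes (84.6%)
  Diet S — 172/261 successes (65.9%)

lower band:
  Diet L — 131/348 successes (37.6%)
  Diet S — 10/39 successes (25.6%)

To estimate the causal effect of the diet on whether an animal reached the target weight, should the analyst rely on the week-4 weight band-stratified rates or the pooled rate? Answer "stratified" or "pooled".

Week-4 weight band is recorded after the diet and is itself shifted by it — it sits on the causal path from diet to outcome. Conditioning on a mediator would strip out part of the effect we want; the pooled comparison gives the total causal effect.
Pooled: Diet L 43.8% vs Diet S 60.7%; Diet S is higher overall.

pooled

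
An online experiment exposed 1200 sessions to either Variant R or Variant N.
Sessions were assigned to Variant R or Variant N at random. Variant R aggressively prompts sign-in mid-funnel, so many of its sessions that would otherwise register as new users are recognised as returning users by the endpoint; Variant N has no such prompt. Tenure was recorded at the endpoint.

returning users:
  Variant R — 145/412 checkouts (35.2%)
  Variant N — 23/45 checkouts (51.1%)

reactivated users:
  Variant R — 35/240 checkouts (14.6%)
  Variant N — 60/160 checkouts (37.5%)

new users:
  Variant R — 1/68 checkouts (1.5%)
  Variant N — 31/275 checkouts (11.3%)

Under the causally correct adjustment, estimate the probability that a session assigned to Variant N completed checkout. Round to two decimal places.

0.24

User tenure is downstream of the variant. One should not condition on a consequence of treatment, so the overall rates are the right comparison.
So P(outcome | do(Variant N)) is just the pooled rate for Variant N: 114/480 = 0.237.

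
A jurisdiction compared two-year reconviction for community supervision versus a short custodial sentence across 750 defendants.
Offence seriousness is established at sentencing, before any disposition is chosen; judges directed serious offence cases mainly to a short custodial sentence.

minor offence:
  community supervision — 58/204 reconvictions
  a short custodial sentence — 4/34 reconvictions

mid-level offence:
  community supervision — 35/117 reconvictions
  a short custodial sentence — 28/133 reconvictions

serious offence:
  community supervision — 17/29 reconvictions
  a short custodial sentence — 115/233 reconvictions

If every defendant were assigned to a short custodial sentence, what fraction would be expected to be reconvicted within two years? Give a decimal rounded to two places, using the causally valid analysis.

a short custodial sentence is lower inside every offence seriousness stratum but community supervision is lower in aggregate. Whether to stratify depends on how offence seriousness relates to the disposition.
Offence seriousness satisfies the back-door criterion: it is not a descendant of the disposition, and it blocks the spurious path from disposition to outcome. Adjusting for it (i.e., using the within-offence seriousness rates) gives the causal effect.
Standardising a short custodial sentence to the population offence seriousness mix: 0.317·4/34 + 0.333·28/133 + 0.349·115/233 = 0.280.

0.28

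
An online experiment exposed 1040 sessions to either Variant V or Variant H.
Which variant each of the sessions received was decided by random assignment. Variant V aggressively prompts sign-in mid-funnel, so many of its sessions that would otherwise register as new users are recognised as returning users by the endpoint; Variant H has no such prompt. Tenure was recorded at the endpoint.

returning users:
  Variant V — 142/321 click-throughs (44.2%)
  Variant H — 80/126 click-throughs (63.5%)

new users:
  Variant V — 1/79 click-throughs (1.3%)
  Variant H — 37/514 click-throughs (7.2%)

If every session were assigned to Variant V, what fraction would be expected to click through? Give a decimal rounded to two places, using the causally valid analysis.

The stratified and pooled comparisons disagree (Variant H wins within each user tenure; Variant V wins overall), so the answer turns on the causal role of user tenure.
Because the variant influences user tenure, user tenure is a post-treatment mediator, not a confounder. Stratifying on it would bias the estimate; the causal effect is the crude pooled difference.
So P(outcome | do(Variant V)) is just the pooled rate for Variant V: 143/400 = 0.357.

0.36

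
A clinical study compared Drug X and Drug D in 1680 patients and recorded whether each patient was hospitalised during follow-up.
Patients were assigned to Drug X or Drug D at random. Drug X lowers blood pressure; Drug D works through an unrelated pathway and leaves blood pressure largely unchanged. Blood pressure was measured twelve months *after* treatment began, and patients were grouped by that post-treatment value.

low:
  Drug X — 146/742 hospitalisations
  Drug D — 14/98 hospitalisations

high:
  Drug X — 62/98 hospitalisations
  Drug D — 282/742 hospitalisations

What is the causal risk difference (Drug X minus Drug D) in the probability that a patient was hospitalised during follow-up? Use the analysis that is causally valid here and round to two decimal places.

Blood pressure is downstream of the drug. One should not condition on a consequence of treatment, so the overall rates are the right comparison.
The causal difference is the pooled difference: 0.248 − 0.352 = -0.105.

-0.10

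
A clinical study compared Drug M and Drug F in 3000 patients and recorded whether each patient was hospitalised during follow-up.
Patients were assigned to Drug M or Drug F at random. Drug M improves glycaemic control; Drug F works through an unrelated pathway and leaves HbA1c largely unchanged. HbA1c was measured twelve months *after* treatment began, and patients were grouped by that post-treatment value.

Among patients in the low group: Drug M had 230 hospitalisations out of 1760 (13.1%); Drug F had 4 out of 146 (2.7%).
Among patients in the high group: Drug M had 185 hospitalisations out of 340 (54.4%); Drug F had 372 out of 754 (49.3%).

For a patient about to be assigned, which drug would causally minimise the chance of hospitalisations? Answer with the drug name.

Drug M

The distribution of HbA1c is itself part of what the drug does — it is an intermediate outcome. Holding it fixed would remove that part of the effect; the total effect is the pooled difference.
Pooled: Drug M 19.8% vs Drug F 41.8%; Drug M is lower overall.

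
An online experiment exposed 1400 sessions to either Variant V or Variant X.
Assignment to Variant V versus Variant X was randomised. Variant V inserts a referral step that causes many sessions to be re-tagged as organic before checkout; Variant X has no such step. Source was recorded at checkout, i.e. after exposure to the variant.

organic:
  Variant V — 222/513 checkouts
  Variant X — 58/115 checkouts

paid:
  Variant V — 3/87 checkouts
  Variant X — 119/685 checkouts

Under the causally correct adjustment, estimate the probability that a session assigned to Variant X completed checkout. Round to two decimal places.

Traffic source is downstream of the variant. One should not condition on a consequence of treatment, so the overall rates are the right comparison.
So P(outcome | do(Variant X)) is just the pooled rate for Variant X: 177/800 = 0.221.

0.22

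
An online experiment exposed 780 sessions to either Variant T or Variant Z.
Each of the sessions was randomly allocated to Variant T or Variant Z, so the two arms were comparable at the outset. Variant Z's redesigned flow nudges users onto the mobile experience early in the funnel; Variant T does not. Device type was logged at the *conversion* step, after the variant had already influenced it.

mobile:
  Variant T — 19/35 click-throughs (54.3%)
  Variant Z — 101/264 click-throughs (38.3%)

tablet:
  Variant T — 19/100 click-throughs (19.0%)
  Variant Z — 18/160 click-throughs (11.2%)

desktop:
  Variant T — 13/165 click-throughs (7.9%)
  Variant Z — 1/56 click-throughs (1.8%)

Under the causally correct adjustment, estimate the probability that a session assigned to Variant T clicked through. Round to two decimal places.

0.17

Device type here is a post-treatment variable shaped by the variant; conditioning on it would introduce bias rather than remove it. The overall comparison is the causal one.
So P(outcome | do(Variant T)) is just the pooled rate for Variant T: 51/300 = 0.170.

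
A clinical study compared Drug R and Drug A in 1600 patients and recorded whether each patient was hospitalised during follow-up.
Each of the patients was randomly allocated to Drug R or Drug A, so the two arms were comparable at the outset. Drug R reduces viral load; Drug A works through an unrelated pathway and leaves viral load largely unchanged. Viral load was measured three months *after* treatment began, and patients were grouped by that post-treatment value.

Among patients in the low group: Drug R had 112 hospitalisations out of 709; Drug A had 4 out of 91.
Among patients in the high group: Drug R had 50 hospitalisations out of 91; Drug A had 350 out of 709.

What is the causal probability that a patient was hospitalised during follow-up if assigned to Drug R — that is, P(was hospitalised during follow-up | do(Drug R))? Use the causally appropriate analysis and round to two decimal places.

0.20

The distribution of viral load is itself part of what the drug does — it is an intermediate outcome. Holding it fixed would remove that part of the effect; the total effect is the pooled difference.
So P(outcome | do(Drug R)) is just the pooled rate for Drug R: 162/800 = 0.203.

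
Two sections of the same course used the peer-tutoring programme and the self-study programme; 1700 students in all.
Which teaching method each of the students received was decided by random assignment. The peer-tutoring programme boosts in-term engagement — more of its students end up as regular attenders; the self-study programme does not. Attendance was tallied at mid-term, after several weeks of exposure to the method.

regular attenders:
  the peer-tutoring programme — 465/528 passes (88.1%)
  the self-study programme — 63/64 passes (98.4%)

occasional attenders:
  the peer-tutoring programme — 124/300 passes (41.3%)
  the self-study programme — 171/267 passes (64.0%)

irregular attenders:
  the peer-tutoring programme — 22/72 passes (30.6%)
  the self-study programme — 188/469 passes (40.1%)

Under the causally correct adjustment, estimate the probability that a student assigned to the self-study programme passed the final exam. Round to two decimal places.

the self-study programme is higher inside every mid-term attendance stratum but the peer-tutoring programme is higher in aggregate. Whether to stratify depends on how mid-term attendance relates to the teaching method.
Mid-term attendance here is a post-treatment variable shaped by the teaching method; conditioning on it would introduce bias rather than remove it. The overall comparison is the causal one.
So P(outcome | do(the self-study programme)) is just the pooled rate for the self-study programme: 422/800 = 0.527.

0.53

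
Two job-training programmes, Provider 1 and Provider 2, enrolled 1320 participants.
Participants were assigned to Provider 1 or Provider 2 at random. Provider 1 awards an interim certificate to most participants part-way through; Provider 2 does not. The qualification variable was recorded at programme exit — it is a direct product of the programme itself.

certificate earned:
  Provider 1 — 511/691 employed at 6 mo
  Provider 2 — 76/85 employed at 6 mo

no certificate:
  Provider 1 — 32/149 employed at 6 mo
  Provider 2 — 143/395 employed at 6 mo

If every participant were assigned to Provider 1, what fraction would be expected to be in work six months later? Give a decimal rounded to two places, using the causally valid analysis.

The stratified and pooled comparisons disagree (Provider 2 wins within each qualification attained during the programme; Provider 1 wins overall), so the answer turns on the causal role of qualification attained during the programme.
Stratifying would compare programmes among participants the programmes themselves sorted into qualification attained during the programme groups — a form of selection on an intermediate. The unconditioned pooled rates give the total causal effect.
So P(outcome | do(Provider 1)) is just the pooled rate for Provider 1: 543/840 = 0.646.

0.65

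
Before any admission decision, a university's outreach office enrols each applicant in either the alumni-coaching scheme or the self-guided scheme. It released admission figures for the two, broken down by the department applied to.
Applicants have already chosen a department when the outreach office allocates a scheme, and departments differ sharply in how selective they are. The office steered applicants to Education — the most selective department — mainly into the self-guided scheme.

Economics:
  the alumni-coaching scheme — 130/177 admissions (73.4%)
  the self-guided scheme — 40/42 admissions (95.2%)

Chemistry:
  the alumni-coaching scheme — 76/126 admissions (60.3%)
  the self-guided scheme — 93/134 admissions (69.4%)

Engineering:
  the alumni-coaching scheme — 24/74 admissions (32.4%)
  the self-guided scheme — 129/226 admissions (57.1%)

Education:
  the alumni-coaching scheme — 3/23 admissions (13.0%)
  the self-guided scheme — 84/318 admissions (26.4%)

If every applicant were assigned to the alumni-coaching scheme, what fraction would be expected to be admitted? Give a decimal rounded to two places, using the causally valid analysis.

0.41

Here department is a common cause — it drives both which outreach scheme a case falls under and the outcome. The crude comparison mixes populations; the stratum-specific rates are the causally relevant ones.
Standardising the alumni-coaching scheme to the population department mix: 0.196·130/177 + 0.232·76/126 + 0.268·24/74 + 0.304·3/23 = 0.410.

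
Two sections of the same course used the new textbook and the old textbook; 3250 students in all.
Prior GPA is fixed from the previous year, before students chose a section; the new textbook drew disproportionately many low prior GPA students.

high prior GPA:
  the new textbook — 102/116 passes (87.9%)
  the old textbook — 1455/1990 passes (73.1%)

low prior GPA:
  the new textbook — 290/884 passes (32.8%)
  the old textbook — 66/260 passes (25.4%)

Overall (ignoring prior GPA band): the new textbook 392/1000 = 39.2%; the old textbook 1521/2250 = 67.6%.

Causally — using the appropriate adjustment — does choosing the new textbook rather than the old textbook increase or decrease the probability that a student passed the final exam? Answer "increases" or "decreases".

Within every prior GPA band level the new textbook has the higher rate, yet pooled the old textbook does — Simpson's reversal.
Since prior GPA band is a pre-existing factor (not a product of the teaching method) and it affects the outcome on its own, it is a confounder. The stratified rates, not the pooled rate, identify the causal effect.
Within each level — high prior GPA: 87.9% vs 73.1%; low prior GPA: 32.8% vs 25.4% — the new textbook is higher every time.

increases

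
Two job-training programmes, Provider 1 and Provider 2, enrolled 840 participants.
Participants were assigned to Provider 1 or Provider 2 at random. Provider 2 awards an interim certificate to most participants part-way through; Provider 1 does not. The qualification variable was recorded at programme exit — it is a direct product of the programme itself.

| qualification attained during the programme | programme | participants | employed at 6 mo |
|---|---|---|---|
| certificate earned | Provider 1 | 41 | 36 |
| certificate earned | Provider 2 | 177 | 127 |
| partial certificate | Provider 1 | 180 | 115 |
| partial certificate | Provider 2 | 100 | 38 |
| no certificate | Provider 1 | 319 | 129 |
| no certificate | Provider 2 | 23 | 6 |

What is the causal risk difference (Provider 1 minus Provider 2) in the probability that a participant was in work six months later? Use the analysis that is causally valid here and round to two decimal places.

Within every qualification attained during the programme level Provider 1 has the higher rate, yet pooled Provider 2 does — Simpson's reversal.
Qualification attained during the programme is recorded after the programme and is itself shifted by it — it sits on the causal path from programme to outcome. Conditioning on a mediator would strip out part of the effect we want; the pooled comparison gives the total causal effect.
The causal difference is the pooled difference: 0.519 − 0.570 = -0.051.

-0.05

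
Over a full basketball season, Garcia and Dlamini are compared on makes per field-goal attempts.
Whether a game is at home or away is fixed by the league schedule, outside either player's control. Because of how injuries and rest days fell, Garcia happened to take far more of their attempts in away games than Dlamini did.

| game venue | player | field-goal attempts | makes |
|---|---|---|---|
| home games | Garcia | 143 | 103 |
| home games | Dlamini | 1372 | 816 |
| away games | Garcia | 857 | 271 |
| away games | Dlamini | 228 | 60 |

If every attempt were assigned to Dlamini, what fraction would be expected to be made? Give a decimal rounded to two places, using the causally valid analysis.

Game venue differs across players for reasons unrelated to any effect of the player itself, and it separately predicts the outcome — a classic confounder. We must compare within game venue levels.
Standardising Dlamini to the population game venue mix: 0.583·816/1372 + 0.417·60/228 = 0.456.

0.46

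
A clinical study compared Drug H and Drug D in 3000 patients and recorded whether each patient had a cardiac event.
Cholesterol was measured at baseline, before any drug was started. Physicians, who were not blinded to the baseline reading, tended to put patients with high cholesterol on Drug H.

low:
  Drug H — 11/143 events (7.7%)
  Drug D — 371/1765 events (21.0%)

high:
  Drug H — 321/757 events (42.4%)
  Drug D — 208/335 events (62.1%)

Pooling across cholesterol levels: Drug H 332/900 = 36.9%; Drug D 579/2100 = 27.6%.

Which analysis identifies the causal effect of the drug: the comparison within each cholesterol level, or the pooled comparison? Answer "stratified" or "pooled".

stratified

Cholesterol satisfies the back-door criterion: it is not a descendant of the drug, and it blocks the spurious path from drug to outcome. Adjusting for it (i.e., using the within-cholesterol rates) gives the causal effect.
Within each level — low: 7.7% vs 21.0%; high: 42.4% vs 62.1% — Drug H is lower every time.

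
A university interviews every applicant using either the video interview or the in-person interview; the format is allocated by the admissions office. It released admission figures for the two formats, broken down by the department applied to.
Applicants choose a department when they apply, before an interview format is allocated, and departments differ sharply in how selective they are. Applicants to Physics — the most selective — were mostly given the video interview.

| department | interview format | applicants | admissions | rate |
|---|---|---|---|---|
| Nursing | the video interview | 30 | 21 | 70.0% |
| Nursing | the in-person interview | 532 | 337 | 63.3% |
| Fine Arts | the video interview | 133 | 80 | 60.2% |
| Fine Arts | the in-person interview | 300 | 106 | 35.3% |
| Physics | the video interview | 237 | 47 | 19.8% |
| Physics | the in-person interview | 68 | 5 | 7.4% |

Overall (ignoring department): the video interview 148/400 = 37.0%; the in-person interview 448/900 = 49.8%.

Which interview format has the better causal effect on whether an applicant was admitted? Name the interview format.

Here department is a common cause — it drives both which interview format a case falls under and the outcome. The crude comparison mixes populations; the stratum-specific rates are the causally relevant ones.
Within each level — Nursing: 70.0% vs 63.3%; Fine Arts: 60.2% vs 35.3%; Physics: 19.8% vs 7.4% — the video interview is higher every time.

the video interview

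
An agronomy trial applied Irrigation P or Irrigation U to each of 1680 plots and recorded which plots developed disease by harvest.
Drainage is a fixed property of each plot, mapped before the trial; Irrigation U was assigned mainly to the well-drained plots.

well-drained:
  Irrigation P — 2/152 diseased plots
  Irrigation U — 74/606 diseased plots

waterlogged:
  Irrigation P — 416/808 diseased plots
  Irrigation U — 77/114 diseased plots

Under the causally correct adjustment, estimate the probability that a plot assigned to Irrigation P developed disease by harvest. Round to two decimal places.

0.29

Within every field drainage level Irrigation P has the lower rate, yet pooled Irrigation U does — Simpson's reversal.
Field drainage is set before the irrigation has any effect — it is not caused by the irrigation — and it independently drives the outcome. That makes it a confounder, so the causal comparison is within field drainage levels.
Standardising Irrigation P to the population field drainage mix: 0.451·2/152 + 0.549·416/808 = 0.288.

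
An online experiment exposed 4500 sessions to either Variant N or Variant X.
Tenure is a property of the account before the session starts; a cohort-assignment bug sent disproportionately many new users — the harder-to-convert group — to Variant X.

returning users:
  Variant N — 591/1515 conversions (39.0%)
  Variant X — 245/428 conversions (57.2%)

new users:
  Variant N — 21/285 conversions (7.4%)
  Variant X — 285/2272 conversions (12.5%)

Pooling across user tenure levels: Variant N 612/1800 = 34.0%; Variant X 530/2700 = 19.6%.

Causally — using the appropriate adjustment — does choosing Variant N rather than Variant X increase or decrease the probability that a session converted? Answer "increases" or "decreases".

decreases

User tenure differs across variants for reasons unrelated to any effect of the variant itself, and it separately predicts the outcome — a classic confounder. We must compare within user tenure levels.
Within each level — returning users: 39.0% vs 57.2%; new users: 7.4% vs 12.5% — Variant X is higher every time.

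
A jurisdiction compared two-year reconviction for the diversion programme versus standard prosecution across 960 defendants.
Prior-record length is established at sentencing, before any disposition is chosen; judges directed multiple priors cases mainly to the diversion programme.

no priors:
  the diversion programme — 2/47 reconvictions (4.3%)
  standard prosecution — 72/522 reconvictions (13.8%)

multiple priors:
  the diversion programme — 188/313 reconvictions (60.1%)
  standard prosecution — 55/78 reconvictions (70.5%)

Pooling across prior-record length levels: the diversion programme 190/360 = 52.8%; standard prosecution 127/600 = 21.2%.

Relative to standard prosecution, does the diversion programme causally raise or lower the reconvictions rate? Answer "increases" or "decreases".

decreases

The prior-record length-specific comparison favours the diversion programme throughout, but the pooled figures favour standard prosecution. The question is whether to condition on prior-record length.
Prior-record length satisfies the back-door criterion: it is not a descendant of the disposition, and it blocks the spurious path from disposition to outcome. Adjusting for it (i.e., using the within-prior-record length rates) gives the causal effect.
Within each level — no priors: 4.3% vs 13.8%; multiple priors: 60.1% vs 70.5% — the diversion programme is lower every time.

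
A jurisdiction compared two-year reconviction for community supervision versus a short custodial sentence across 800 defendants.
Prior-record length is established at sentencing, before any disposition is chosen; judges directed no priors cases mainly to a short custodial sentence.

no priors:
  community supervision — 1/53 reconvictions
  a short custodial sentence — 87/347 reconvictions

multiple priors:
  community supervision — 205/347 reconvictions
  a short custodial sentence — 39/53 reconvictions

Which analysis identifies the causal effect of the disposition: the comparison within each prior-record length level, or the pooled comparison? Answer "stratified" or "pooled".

Prior-record length satisfies the back-door criterion: it is not a descendant of the disposition, and it blocks the spurious path from disposition to outcome. Adjusting for it (i.e., using the within-prior-record length rates) gives the causal effect.
Within each level — no priors: 1.9% vs 25.1%; multiple priors: 59.1% vs 73.6% — community supervision is lower every time.

stratified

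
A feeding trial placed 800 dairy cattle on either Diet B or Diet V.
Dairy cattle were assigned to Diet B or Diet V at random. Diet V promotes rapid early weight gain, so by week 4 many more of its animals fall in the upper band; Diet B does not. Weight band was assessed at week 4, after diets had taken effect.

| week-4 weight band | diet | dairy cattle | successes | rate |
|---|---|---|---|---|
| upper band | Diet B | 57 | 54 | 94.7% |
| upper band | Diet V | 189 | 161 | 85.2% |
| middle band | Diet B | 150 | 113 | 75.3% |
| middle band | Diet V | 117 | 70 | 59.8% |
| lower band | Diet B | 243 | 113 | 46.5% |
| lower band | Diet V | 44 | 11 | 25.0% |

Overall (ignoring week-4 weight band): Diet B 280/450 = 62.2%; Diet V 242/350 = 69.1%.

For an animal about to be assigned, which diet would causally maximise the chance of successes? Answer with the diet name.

Diet V

Week-4 weight band is downstream of the diet. One should not condition on a consequence of treatment, so the overall rates are the right comparison.
Pooled: Diet B 62.2% vs Diet V 69.1%; Diet V is higher overall.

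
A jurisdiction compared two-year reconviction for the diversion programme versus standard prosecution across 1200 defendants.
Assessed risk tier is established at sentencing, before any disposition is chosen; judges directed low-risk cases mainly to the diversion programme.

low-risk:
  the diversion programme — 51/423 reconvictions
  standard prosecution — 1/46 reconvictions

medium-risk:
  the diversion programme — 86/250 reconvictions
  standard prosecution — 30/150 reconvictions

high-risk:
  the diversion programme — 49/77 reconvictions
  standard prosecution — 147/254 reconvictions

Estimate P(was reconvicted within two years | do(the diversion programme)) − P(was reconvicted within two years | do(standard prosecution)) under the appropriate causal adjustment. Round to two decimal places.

+0.10

Since assessed risk tier is a pre-existing factor (not a product of the disposition) and it affects the outcome on its own, it is a confounder. The stratified rates, not the pooled rate, identify the causal effect.
Adjusting over the population distribution of assessed risk tier: 0.391·(0.121−0.022) + 0.333·(0.344−0.200) + 0.276·(0.636−0.579) = +0.103.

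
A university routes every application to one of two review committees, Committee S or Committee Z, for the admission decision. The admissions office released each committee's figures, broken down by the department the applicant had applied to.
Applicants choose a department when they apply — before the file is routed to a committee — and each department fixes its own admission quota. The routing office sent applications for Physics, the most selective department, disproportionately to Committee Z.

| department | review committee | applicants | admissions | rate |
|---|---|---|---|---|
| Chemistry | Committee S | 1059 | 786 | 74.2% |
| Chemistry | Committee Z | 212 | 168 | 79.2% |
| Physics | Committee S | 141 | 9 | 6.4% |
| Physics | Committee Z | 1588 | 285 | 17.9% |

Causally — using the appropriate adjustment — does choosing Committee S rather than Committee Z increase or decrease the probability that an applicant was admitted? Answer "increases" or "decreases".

Here department is a common cause — it drives both which review committee a case falls under and the outcome. The crude comparison mixes populations; the stratum-specific rates are the causally relevant ones.
Within each level — Chemistry: 74.2% vs 79.2%; Physics: 6.4% vs 17.9% — Committee Z is higher every time.

decreases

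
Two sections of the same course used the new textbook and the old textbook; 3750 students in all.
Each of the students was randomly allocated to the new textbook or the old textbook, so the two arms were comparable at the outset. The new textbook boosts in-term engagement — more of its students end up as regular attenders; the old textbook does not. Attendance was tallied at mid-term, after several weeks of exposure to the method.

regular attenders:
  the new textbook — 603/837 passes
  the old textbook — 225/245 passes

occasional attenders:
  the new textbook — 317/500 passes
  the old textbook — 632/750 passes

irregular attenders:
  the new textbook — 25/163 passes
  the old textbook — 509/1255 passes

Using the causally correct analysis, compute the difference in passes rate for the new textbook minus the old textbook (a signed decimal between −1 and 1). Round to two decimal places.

+0.02

Mid-term attendance is downstream of the teaching method. One should not condition on a consequence of treatment, so the overall rates are the right comparison.
The causal difference is the pooled difference: 0.630 − 0.607 = +0.023.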